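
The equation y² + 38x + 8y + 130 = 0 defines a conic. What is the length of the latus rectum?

38

Only y is squared. Complete the square in y: (y + 4)² = -38(x + 3).
Vertex (-3, -4); 4p = -38 so p = -19/2. Opens left.
Latus rectum length = |4p| = 38.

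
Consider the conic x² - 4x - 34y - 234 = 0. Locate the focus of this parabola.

(2, 3/2)

Only x is squared. Complete the square in x: (x - 2)² = 34(y + 7).
Vertex (2, -7); 4p = 34 so p = 17/2. Opens up.
Focus is p units from the vertex along the axis: (h, k + p).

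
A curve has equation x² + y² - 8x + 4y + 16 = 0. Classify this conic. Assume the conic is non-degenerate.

No xy term. Coefficients of x² and y² are A = 1, C = 1.
A = C (same sign) ⇒ circle.

circle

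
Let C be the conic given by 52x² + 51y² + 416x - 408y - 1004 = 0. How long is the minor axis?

2√51

Group: 52(x² + 8x) + 51(y² - 8y) = 1004
Complete the square: 52(x + 4)² + 51(y - 4)² = 1004 + 832 + 816 = 2652
Dividing both sides by 2652: (x + 4)²/51 + (y - 4)²/52 = 1
Ellipse, center (-4, 4), major axis vertical; a² = 52, b² = 51.
b² = 51 so b = √51; the minor axis has length 2b = 2√51.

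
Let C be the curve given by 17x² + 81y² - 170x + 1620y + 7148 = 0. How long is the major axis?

18

Rearranging, 17(x² - 10x) + 81(y² + 20y) = -7148.
Complete the square: 17(x - 5)² + 81(y + 10)² = -7148 + 425 + 8100 = 1377
Divide through by 1377 to get (x - 5)²/81 + (y + 10)²/17 = 1.
Ellipse, center (5, -10), major axis horizontal; a² = 81, b² = 17.
a² = 81 so a = 9; the major axis has length 2a = 18.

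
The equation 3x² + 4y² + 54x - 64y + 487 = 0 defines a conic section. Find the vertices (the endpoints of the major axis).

Rearranging, 3(x² + 18x) + 4(y² - 16y) = -487.
Completing the square gives 3(x + 9)² + 4(y - 8)² = -487 + 243 + 256 = 12.
Divide by 12: (x + 9)²/4 + (y - 8)²/3 = 1
Ellipse, center (-9, 8), major axis horizontal; a² = 4, b² = 3.
a = 2. Vertices at (h ± a, k).

(-11, 8) and (-7, 8)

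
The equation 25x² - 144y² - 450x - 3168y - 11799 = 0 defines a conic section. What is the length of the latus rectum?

288/5

Collect terms: 25(x² - 18x) -144(y² + 22y) = 11799
Complete the square in x and y: 25(x - 9)² -144(y + 11)² = 11799 + 2025 - 17424 = -3600
Divide through by -3600 to get (y + 11)²/25 - (x - 9)²/144 = 1.
Hyperbola, center (9, -11), transverse axis vertical; a² = 25, b² = 144.
Latus rectum length = 2b²/a = 2·144/5 = 288/5.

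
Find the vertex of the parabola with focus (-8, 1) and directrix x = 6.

(-1, 1)

The vertex is the midpoint between the focus and the directrix along the axis of symmetry.
Axis is horizontal (directrix is vertical). Vertex x-coordinate = (-8 + 6)/2 = -1; y-coordinate = 1.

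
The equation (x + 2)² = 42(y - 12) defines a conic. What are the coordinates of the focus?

(-2, 45/2)

Vertex (-2, 12); 4p = 42 so p = 21/2. Opens up.
Focus is p units from the vertex along the axis: (h, k + p).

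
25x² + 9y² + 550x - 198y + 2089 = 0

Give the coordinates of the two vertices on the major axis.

(-11, -4) and (-11, 26)

Rearranging, 25(x² + 22x) + 9(y² - 22y) = -2089.
25(x + 11)² + 9(y - 11)² = -2089 + 3025 + 1089 = 2025
Dividing both sides by 2025: (x + 11)²/81 + (y - 11)²/225 = 1
Ellipse, center (-11, 11), major axis vertical; a² = 225, b² = 81.
a = 15. Vertices at (h, k ± a).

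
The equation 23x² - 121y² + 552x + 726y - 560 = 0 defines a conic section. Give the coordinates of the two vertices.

Group: 23(x² + 24x) -121(y² - 6y) = 560
Completing the square gives 23(x + 12)² -121(y - 3)² = 560 + 3312 - 1089 = 2783.
Dividing both sides by 2783: (x + 12)²/121 - (y - 3)²/23 = 1
Hyperbola, center (-12, 3), transverse axis horizontal; a² = 121, b² = 23.
a = 11. Vertices at (h ± a, k).

(-23, 3) and (-1, 3)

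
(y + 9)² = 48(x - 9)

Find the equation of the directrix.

x = -3

Vertex (9, -9); 4p = 48 so p = 12. Opens right.
Directrix is the vertical line x = h − p = 9 − (12) = -3.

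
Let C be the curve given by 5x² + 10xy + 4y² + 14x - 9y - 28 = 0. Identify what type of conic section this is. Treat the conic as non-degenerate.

A = 5, B = 10, C = 4.
Discriminant B² − 4AC = 10² − 4·5·4 = 20.
B² − 4AC > 0 ⇒ hyperbola.

hyperbola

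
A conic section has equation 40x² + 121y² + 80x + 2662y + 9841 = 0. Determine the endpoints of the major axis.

(-12, -11) and (10, -11)

Group: 40(x² + 2x) + 121(y² + 22y) = -9841
Completing the square gives 40(x + 1)² + 121(y + 11)² = -9841 + 40 + 14641 = 4840.
Divide through by 4840 to get (x + 1)²/121 + (y + 11)²/40 = 1.
Ellipse, center (-1, -11), major axis horizontal; a² = 121, b² = 40.
a = 11. Vertices at (h ± a, k).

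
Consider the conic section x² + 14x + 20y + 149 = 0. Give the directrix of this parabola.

y = 0

Only x is squared. Complete the square in x: (x + 7)² = -20(y + 5).
Vertex (-7, -5); 4p = -20 so p = -5. Opens down.
Directrix is the horizontal line y = k − p = -5 − (-5) = 0.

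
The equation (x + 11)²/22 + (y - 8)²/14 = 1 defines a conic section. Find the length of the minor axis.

2√14

Center (-11, 8). The larger denominator 22 sits under the x-term, so the major axis is horizontal; a² = 22, b² = 14.
b² = 14 so b = √14; the minor axis has length 2b = 2√14.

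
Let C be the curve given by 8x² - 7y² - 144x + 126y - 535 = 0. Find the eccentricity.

e = √105/7

Group: 8(x² - 18x) -7(y² - 18y) = 535
8(x - 9)² -7(y - 9)² = 535 + 648 - 567 = 616
Dividing both sides by 616: (x - 9)²/77 - (y - 9)²/88 = 1
Hyperbola, center (9, 9), transverse axis horizontal; a² = 77, b² = 88.
c² = a² + b² = 165, so c = √165.
e = c/a = √165/√77 = √105/7.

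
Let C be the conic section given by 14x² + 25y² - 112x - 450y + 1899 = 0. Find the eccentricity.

Group: 14(x² - 8x) + 25(y² - 18y) = -1899
Complete the square in x and y: 14(x - 4)² + 25(y - 9)² = -1899 + 224 + 2025 = 350
Divide by 350: (x - 4)²/25 + (y - 9)²/14 = 1
Ellipse, center (4, 9), major axis horizontal; a² = 25, b² = 14.
c² = a² - b² = 11, so c = √11.
e = c/a = √11/5.

e = √11/5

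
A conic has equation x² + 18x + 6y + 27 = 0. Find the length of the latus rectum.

Only x is squared. Complete the square in x: (x + 9)² = -6(y - 9).
Vertex (-9, 9); 4p = -6 so p = -3/2. Opens down.
Latus rectum length = |4p| = 6.

6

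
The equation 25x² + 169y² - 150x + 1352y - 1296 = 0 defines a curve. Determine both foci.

(-9, -4) and (15, -4)

Collect terms: 25(x² - 6x) + 169(y² + 8y) = 1296
Complete the square in x and y: 25(x - 3)² + 169(y + 4)² = 1296 + 225 + 2704 = 4225
Divide by 4225: (x - 3)²/169 + (y + 4)²/25 = 1
Ellipse, center (3, -4), major axis horizontal; a² = 169, b² = 25.
c² = a² - b² = 169 - 25 = 144, so c = 12.
Foci lie on the horizontal axis through the center: (h ± c, k).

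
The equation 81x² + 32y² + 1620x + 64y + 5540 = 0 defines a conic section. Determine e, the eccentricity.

Group: 81(x² + 20x) + 32(y² + 2y) = -5540
Complete the square in x and y: 81(x + 10)² + 32(y + 1)² = -5540 + 8100 + 32 = 2592
Divide through by 2592 to get (x + 10)²/32 + (y + 1)²/81 = 1.
Ellipse, center (-10, -1), major axis vertical; a² = 81, b² = 32.
c² = a² - b² = 49, so c = 7.
e = c/a = 7/9.

e = 7/9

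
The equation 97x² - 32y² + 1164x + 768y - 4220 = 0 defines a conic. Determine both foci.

Rearranging, 97(x² + 12x) -32(y² - 24y) = 4220.
97(x + 6)² -32(y - 12)² = 4220 + 3492 - 4608 = 3104
Divide through by 3104 to get (x + 6)²/32 - (y - 12)²/97 = 1.
Hyperbola, center (-6, 12), transverse axis horizontal; a² = 32, b² = 97.
c² = a² + b² = 32 + 97 = 129, so c = √129.
Foci lie on the horizontal axis through the center: (h ± c, k).

(-6 - √129, 12) and (-6 + √129, 12)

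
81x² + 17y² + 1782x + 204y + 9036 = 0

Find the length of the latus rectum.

Group: 81(x² + 22x) + 17(y² + 12y) = -9036
81(x + 11)² + 17(y + 6)² = -9036 + 9801 + 612 = 1377
Divide through by 1377 to get (x + 11)²/17 + (y + 6)²/81 = 1.
Ellipse, center (-11, -6), major axis vertical; a² = 81, b² = 17.
Latus rectum length = 2b²/a = 2·17/9 = 34/9.

34/9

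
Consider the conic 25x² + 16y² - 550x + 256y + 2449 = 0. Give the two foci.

Group: 25(x² - 22x) + 16(y² + 16y) = -2449
Complete the square in x and y: 25(x - 11)² + 16(y + 8)² = -2449 + 3025 + 1024 = 1600
Divide through by 1600 to get (x - 11)²/64 + (y + 8)²/100 = 1.
Ellipse, center (11, -8), major axis vertical; a² = 100, b² = 64.
c² = a² - b² = 100 - 64 = 36, so c = 6.
Foci lie on the vertical axis through the center: (h, k ± c).

(11, -14) and (11, -2)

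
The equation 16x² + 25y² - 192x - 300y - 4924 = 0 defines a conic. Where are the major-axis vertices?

Group: 16(x² - 12x) + 25(y² - 12y) = 4924
16(x - 6)² + 25(y - 6)² = 4924 + 576 + 900 = 6400
Dividing both sides by 6400: (x - 6)²/400 + (y - 6)²/256 = 1
Ellipse, center (6, 6), major axis horizontal; a² = 400, b² = 256.
a = 20. Vertices at (h ± a, k).

(-14, 6) and (26, 6)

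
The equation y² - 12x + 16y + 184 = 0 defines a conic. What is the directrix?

Only y is squared. Complete the square in y: (y + 8)² = 12(x - 10).
Vertex (10, -8); 4p = 12 so p = 3. Opens right.
Directrix is the vertical line x = h − p = 10 − (3) = 7.

x = 7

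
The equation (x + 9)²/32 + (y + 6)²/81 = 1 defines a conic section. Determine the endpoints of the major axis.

Center (-9, -6). The larger denominator 81 sits under the y-term, so the major axis is vertical; a² = 81, b² = 32.
a = 9. Vertices at (h, k ± a).

(-9, -15) and (-9, 3)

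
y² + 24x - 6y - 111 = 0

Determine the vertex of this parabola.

(5, 3)

Only y is squared. Complete the square in y: (y - 3)² = -24(x - 5).
Vertex (5, 3); 4p = -24 so p = -6. Opens left.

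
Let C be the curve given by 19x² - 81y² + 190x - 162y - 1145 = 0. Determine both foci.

(-15, -1) and (5, -1)

Rearranging, 19(x² + 10x) -81(y² + 2y) = 1145.
19(x + 5)² -81(y + 1)² = 1145 + 475 - 81 = 1539
Dividing both sides by 1539: (x + 5)²/81 - (y + 1)²/19 = 1
Hyperbola, center (-5, -1), transverse axis horizontal; a² = 81, b² = 19.
c² = a² + b² = 81 + 19 = 100, so c = 10.
Foci lie on the horizontal axis through the center: (h ± c, k).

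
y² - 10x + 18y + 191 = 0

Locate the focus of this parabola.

Only y is squared. Complete the square in y: (y + 9)² = 10(x - 11).
Vertex (11, -9); 4p = 10 so p = 5/2. Opens right.
Focus is p units from the vertex along the axis: (h + p, k).

(27/2, -9)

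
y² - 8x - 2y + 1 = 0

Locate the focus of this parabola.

Only y is squared. Complete the square in y: (y - 1)² = 8x.
Vertex (0, 1); 4p = 8 so p = 2. Opens right.
Focus is p units from the vertex along the axis: (h + p, k).

(2, 1)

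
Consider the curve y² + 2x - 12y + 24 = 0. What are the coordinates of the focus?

(11/2, 6)

Only y is squared. Complete the square in y: (y - 6)² = -2(x - 6).
Vertex (6, 6); 4p = -2 so p = -1/2. Opens left.
Focus is p units from the vertex along the axis: (h + p, k).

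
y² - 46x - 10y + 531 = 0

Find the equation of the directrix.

Only y is squared. Complete the square in y: (y - 5)² = 46(x - 11).
Vertex (11, 5); 4p = 46 so p = 23/2. Opens right.
Directrix is the vertical line x = h − p = 11 − (23/2) = -1/2.

x = -1/2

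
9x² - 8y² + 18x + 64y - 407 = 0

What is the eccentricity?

e = √34/4

Group: 9(x² + 2x) -8(y² - 8y) = 407
Complete the square: 9(x + 1)² -8(y - 4)² = 407 + 9 - 128 = 288
Dividing both sides by 288: (x + 1)²/32 - (y - 4)²/36 = 1
Hyperbola, center (-1, 4), transverse axis horizontal; a² = 32, b² = 36.
c² = a² + b² = 68, so c = 2√17.
e = c/a = 2√17/4√2 = √34/4.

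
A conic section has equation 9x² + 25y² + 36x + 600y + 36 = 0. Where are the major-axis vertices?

Group: 9(x² + 4x) + 25(y² + 24y) = -36
Completing the square gives 9(x + 2)² + 25(y + 12)² = -36 + 36 + 3600 = 3600.
Dividing both sides by 3600: (x + 2)²/400 + (y + 12)²/144 = 1
Ellipse, center (-2, -12), major axis horizontal; a² = 400, b² = 144.
a = 20. Vertices at (h ± a, k).

(-22, -12) and (18, -12)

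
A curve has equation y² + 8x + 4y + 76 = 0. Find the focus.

Only y is squared. Complete the square in y: (y + 2)² = -8(x + 9).
Vertex (-9, -2); 4p = -8 so p = -2. Opens left.
Focus is p units from the vertex along the axis: (h + p, k).

(-11, -2)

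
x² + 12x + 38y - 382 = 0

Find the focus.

Only x is squared. Complete the square in x: (x + 6)² = -38(y - 11).
Vertex (-6, 11); 4p = -38 so p = -19/2. Opens down.
Focus is p units from the vertex along the axis: (h, k + p).

(-6, 3/2)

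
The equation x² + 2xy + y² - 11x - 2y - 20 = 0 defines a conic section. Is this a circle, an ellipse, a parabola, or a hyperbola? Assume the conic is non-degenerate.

A = 1, B = 2, C = 1.
Discriminant B² − 4AC = 2² − 4·1·1 = 0.
B² − 4AC = 0 ⇒ parabola.

parabola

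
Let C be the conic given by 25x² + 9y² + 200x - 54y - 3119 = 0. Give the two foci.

Rearranging, 25(x² + 8x) + 9(y² - 6y) = 3119.
Complete the square in x and y: 25(x + 4)² + 9(y - 3)² = 3119 + 400 + 81 = 3600
Dividing both sides by 3600: (x + 4)²/144 + (y - 3)²/400 = 1
Ellipse, center (-4, 3), major axis vertical; a² = 400, b² = 144.
c² = a² - b² = 400 - 144 = 256, so c = 16.
Foci lie on the vertical axis through the center: (h, k ± c).

(-4, -13) and (-4, 19)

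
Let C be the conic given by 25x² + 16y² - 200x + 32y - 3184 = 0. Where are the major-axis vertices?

(4, -16) and (4, 14)

Collect terms: 25(x² - 8x) + 16(y² + 2y) = 3184
Complete the square: 25(x - 4)² + 16(y + 1)² = 3184 + 400 + 16 = 3600
Divide by 3600: (x - 4)²/144 + (y + 1)²/225 = 1
Ellipse, center (4, -1), major axis vertical; a² = 225, b² = 144.
a = 15. Vertices at (h, k ± a).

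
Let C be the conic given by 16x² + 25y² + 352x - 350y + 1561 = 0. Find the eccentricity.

e = 3/5

Rearranging, 16(x² + 22x) + 25(y² - 14y) = -1561.
Complete the square: 16(x + 11)² + 25(y - 7)² = -1561 + 1936 + 1225 = 1600
Divide by 1600: (x + 11)²/100 + (y - 7)²/64 = 1
Ellipse, center (-11, 7), major axis horizontal; a² = 100, b² = 64.
c² = a² - b² = 36, so c = 6.
e = c/a = 6/10 = 3/5.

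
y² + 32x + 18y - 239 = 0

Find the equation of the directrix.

x = 18

Only y is squared. Complete the square in y: (y + 9)² = -32(x - 10).
Vertex (10, -9); 4p = -32 so p = -8. Opens left.
Directrix is the vertical line x = h − p = 10 − (-8) = 18.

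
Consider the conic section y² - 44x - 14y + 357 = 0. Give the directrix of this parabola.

x = -4

Only y is squared. Complete the square in y: (y - 7)² = 44(x - 7).
Vertex (7, 7); 4p = 44 so p = 11. Opens right.
Directrix is the vertical line x = h − p = 7 − (11) = -4.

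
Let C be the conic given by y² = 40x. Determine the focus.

Vertex (0, 0); 4p = 40 so p = 10. Opens right.
Focus is p units from the vertex along the axis: (h + p, k).

(10, 0)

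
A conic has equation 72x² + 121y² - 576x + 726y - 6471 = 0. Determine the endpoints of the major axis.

(-7, -3) and (15, -3)

Rearranging, 72(x² - 8x) + 121(y² + 6y) = 6471.
Complete the square in x and y: 72(x - 4)² + 121(y + 3)² = 6471 + 1152 + 1089 = 8712
Divide through by 8712 to get (x - 4)²/121 + (y + 3)²/72 = 1.
Ellipse, center (4, -3), major axis horizontal; a² = 121, b² = 72.
a = 11. Vertices at (h ± a, k).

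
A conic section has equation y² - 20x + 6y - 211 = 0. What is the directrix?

x = -16

Only y is squared. Complete the square in y: (y + 3)² = 20(x + 11).
Vertex (-11, -3); 4p = 20 so p = 5. Opens right.
Directrix is the vertical line x = h − p = -11 − (5) = -16.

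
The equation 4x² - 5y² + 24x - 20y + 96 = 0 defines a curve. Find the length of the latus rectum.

10

Rearranging, 4(x² + 6x) -5(y² + 4y) = -96.
Completing the square gives 4(x + 3)² -5(y + 2)² = -96 + 36 - 20 = -80.
Dividing both sides by -80: (y + 2)²/16 - (x + 3)²/20 = 1
Hyperbola, center (-3, -2), transverse axis vertical; a² = 16, b² = 20.
Latus rectum length = 2b²/a = 2·20/4 = 10.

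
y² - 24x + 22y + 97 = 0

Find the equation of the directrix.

Only y is squared. Complete the square in y: (y + 11)² = 24(x + 1).
Vertex (-1, -11); 4p = 24 so p = 6. Opens right.
Directrix is the vertical line x = h − p = -1 − (6) = -7.

x = -7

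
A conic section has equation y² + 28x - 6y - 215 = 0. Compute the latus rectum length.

Only y is squared. Complete the square in y: (y - 3)² = -28(x - 8).
Vertex (8, 3); 4p = -28 so p = -7. Opens left.
Latus rectum length = |4p| = 28.

28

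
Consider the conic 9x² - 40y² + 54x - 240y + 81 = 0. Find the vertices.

Collect terms: 9(x² + 6x) -40(y² + 6y) = -81
Complete the square in x and y: 9(x + 3)² -40(y + 3)² = -81 + 81 - 360 = -360
Dividing both sides by -360: (y + 3)²/9 - (x + 3)²/40 = 1
Hyperbola, center (-3, -3), transverse axis vertical; a² = 9, b² = 40.
a = 3. Vertices at (h, k ± a).

(-3, -6) and (-3, 0)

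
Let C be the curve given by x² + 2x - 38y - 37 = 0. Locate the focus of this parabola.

Only x is squared. Complete the square in x: (x + 1)² = 38(y + 1).
Vertex (-1, -1); 4p = 38 so p = 19/2. Opens up.
Focus is p units from the vertex along the axis: (h, k + p).

(-1, 17/2)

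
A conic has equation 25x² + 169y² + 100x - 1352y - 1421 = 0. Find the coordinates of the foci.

(-14, 4) and (10, 4)

Rearranging, 25(x² + 4x) + 169(y² - 8y) = 1421.
Complete the square: 25(x + 2)² + 169(y - 4)² = 1421 + 100 + 2704 = 4225
Divide by 4225: (x + 2)²/169 + (y - 4)²/25 = 1
Ellipse, center (-2, 4), major axis horizontal; a² = 169, b² = 25.
c² = a² - b² = 169 - 25 = 144, so c = 12.
Foci lie on the horizontal axis through the center: (h ± c, k).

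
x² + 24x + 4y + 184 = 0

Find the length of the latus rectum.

4

Only x is squared. Complete the square in x: (x + 12)² = -4(y + 10).
Vertex (-12, -10); 4p = -4 so p = -1. Opens down.
Latus rectum length = |4p| = 4.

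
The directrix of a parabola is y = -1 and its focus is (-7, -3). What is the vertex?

The vertex is the midpoint between the focus and the directrix along the axis of symmetry.
Axis is vertical (directrix is horizontal). Vertex y-coordinate = (-3 + (-1))/2 = -2; x-coordinate = -7.

(-7, -2)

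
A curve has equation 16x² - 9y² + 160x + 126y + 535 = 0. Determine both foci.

(-5, -3) and (-5, 17)

Rearranging, 16(x² + 10x) -9(y² - 14y) = -535.
Complete the square in x and y: 16(x + 5)² -9(y - 7)² = -535 + 400 - 441 = -576
Divide through by -576 to get (y - 7)²/64 - (x + 5)²/36 = 1.
Hyperbola, center (-5, 7), transverse axis vertical; a² = 64, b² = 36.
c² = a² + b² = 64 + 36 = 100, so c = 10.
Foci lie on the vertical axis through the center: (h, k ± c).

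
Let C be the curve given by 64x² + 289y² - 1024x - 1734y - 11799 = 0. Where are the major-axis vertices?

(-9, 3) and (25, 3)

Rearranging, 64(x² - 16x) + 289(y² - 6y) = 11799.
Complete the square: 64(x - 8)² + 289(y - 3)² = 11799 + 4096 + 2601 = 18496
Divide by 18496: (x - 8)²/289 + (y - 3)²/64 = 1
Ellipse, center (8, 3), major axis horizontal; a² = 289, b² = 64.
a = 17. Vertices at (h ± a, k).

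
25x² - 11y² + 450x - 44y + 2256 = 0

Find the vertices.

25(x² + 18x) -11(y² + 4y) = -2256
Completing the square gives 25(x + 9)² -11(y + 2)² = -2256 + 2025 - 44 = -275.
Dividing both sides by -275: (y + 2)²/25 - (x + 9)²/11 = 1
Hyperbola, center (-9, -2), transverse axis vertical; a² = 25, b² = 11.
a = 5. Vertices at (h, k ± a).

(-9, -7) and (-9, 3)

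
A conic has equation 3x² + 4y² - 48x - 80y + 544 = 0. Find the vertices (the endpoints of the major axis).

(4, 10) and (12, 10)

Rearranging, 3(x² - 16x) + 4(y² - 20y) = -544.
Completing the square gives 3(x - 8)² + 4(y - 10)² = -544 + 192 + 400 = 48.
Dividing both sides by 48: (x - 8)²/16 + (y - 10)²/12 = 1
Ellipse, center (8, 10), major axis horizontal; a² = 16, b² = 12.
a = 4. Vertices at (h ± a, k).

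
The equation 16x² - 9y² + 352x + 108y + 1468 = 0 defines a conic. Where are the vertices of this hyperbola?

Rearranging, 16(x² + 22x) -9(y² - 12y) = -1468.
Complete the square in x and y: 16(x + 11)² -9(y - 6)² = -1468 + 1936 - 324 = 144
Divide through by 144 to get (x + 11)²/9 - (y - 6)²/16 = 1.
Hyperbola, center (-11, 6), transverse axis horizontal; a² = 9, b² = 16.
a = 3. Vertices at (h ± a, k).

(-14, 6) and (-8, 6)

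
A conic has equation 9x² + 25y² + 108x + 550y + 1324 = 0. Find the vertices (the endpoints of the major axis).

Rearranging, 9(x² + 12x) + 25(y² + 22y) = -1324.
Complete the square in x and y: 9(x + 6)² + 25(y + 11)² = -1324 + 324 + 3025 = 2025
Divide by 2025: (x + 6)²/225 + (y + 11)²/81 = 1
Ellipse, center (-6, -11), major axis horizontal; a² = 225, b² = 81.
a = 15. Vertices at (h ± a, k).

(-21, -11) and (9, -11)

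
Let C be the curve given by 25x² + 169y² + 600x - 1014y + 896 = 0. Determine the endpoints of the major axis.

Collect terms: 25(x² + 24x) + 169(y² - 6y) = -896
Complete the square in x and y: 25(x + 12)² + 169(y - 3)² = -896 + 3600 + 1521 = 4225
Dividing both sides by 4225: (x + 12)²/169 + (y - 3)²/25 = 1
Ellipse, center (-12, 3), major axis horizontal; a² = 169, b² = 25.
a = 13. Vertices at (h ± a, k).

(-25, 3) and (1, 3)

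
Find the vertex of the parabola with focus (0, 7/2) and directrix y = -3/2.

(0, 1)

The vertex is the midpoint between the focus and the directrix along the axis of symmetry.
Axis is vertical (directrix is horizontal). Vertex y-coordinate = (7/2 + (-3/2))/2 = 1; x-coordinate = 0.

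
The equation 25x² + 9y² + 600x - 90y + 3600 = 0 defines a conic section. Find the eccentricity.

e = 4/5

25(x² + 24x) + 9(y² - 10y) = -3600
25(x + 12)² + 9(y - 5)² = -3600 + 3600 + 225 = 225
Divide through by 225 to get (x + 12)²/9 + (y - 5)²/25 = 1.
Ellipse, center (-12, 5), major axis vertical; a² = 25, b² = 9.
c² = a² - b² = 16, so c = 4.
e = c/a = 4/5.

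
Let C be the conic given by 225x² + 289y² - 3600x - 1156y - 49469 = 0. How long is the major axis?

34

Group the x- and y-terms: 225(x² - 16x) + 289(y² - 4y) = 49469
Complete the square: 225(x - 8)² + 289(y - 2)² = 49469 + 14400 + 1156 = 65025
Dividing both sides by 65025: (x - 8)²/289 + (y - 2)²/225 = 1
Ellipse, center (8, 2), major axis horizontal; a² = 289, b² = 225.
a² = 289 so a = 17; the major axis has length 2a = 34.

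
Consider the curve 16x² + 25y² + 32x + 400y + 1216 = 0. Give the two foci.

(-4, -8) and (2, -8)

Collect terms: 16(x² + 2x) + 25(y² + 16y) = -1216
Complete the square in x and y: 16(x + 1)² + 25(y + 8)² = -1216 + 16 + 1600 = 400
Divide by 400: (x + 1)²/25 + (y + 8)²/16 = 1
Ellipse, center (-1, -8), major axis horizontal; a² = 25, b² = 16.
c² = a² - b² = 25 - 16 = 9, so c = 3.
Foci lie on the horizontal axis through the center: (h ± c, k).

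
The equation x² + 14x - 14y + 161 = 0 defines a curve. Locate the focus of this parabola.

Only x is squared. Complete the square in x: (x + 7)² = 14(y - 8).
Vertex (-7, 8); 4p = 14 so p = 7/2. Opens up.
Focus is p units from the vertex along the axis: (h, k + p).

(-7, 23/2)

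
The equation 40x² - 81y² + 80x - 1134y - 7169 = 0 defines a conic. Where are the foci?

40(x² + 2x) -81(y² + 14y) = 7169
Complete the square in x and y: 40(x + 1)² -81(y + 7)² = 7169 + 40 - 3969 = 3240
Dividing both sides by 3240: (x + 1)²/81 - (y + 7)²/40 = 1
Hyperbola, center (-1, -7), transverse axis horizontal; a² = 81, b² = 40.
c² = a² + b² = 81 + 40 = 121, so c = 11.
Foci lie on the horizontal axis through the center: (h ± c, k).

(-12, -7) and (10, -7)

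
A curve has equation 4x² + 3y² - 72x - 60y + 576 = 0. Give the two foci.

Collect terms: 4(x² - 18x) + 3(y² - 20y) = -576
4(x - 9)² + 3(y - 10)² = -576 + 324 + 300 = 48
Dividing both sides by 48: (x - 9)²/12 + (y - 10)²/16 = 1
Ellipse, center (9, 10), major axis vertical; a² = 16, b² = 12.
c² = a² - b² = 16 - 12 = 4, so c = 2.
Foci lie on the vertical axis through the center: (h, k ± c).

(9, 8) and (9, 12)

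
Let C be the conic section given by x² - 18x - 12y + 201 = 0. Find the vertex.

(9, 10)

Only x is squared. Complete the square in x: (x - 9)² = 12(y - 10).
Vertex (9, 10); 4p = 12 so p = 3. Opens up.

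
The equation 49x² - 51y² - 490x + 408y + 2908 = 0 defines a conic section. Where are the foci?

(5, -6) and (5, 14)

Collect terms: 49(x² - 10x) -51(y² - 8y) = -2908
49(x - 5)² -51(y - 4)² = -2908 + 1225 - 816 = -2499
Divide by -2499: (y - 4)²/49 - (x - 5)²/51 = 1
Hyperbola, center (5, 4), transverse axis vertical; a² = 49, b² = 51.
c² = a² + b² = 49 + 51 = 100, so c = 10.
Foci lie on the vertical axis through the center: (h, k ± c).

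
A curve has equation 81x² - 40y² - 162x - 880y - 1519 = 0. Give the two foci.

(1, -22) and (1, 0)

Collect terms: 81(x² - 2x) -40(y² + 22y) = 1519
Completing the square gives 81(x - 1)² -40(y + 11)² = 1519 + 81 - 4840 = -3240.
Divide through by -3240 to get (y + 11)²/81 - (x - 1)²/40 = 1.
Hyperbola, center (1, -11), transverse axis vertical; a² = 81, b² = 40.
c² = a² + b² = 81 + 40 = 121, so c = 11.
Foci lie on the vertical axis through the center: (h, k ± c).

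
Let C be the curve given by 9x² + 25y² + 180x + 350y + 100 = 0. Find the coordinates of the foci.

(-22, -7) and (2, -7)

Group: 9(x² + 20x) + 25(y² + 14y) = -100
Complete the square: 9(x + 10)² + 25(y + 7)² = -100 + 900 + 1225 = 2025
Dividing both sides by 2025: (x + 10)²/225 + (y + 7)²/81 = 1
Ellipse, center (-10, -7), major axis horizontal; a² = 225, b² = 81.
c² = a² - b² = 225 - 81 = 144, so c = 12.
Foci lie on the horizontal axis through the center: (h ± c, k).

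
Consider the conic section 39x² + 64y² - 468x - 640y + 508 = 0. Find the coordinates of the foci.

(1, 5) and (11, 5)

Collect terms: 39(x² - 12x) + 64(y² - 10y) = -508
Complete the square in x and y: 39(x - 6)² + 64(y - 5)² = -508 + 1404 + 1600 = 2496
Divide by 2496: (x - 6)²/64 + (y - 5)²/39 = 1
Ellipse, center (6, 5), major axis horizontal; a² = 64, b² = 39.
c² = a² - b² = 64 - 39 = 25, so c = 5.
Foci lie on the horizontal axis through the center: (h ± c, k).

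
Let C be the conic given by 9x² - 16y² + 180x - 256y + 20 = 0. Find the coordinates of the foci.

Collect terms: 9(x² + 20x) -16(y² + 16y) = -20
Complete the square in x and y: 9(x + 10)² -16(y + 8)² = -20 + 900 - 1024 = -144
Dividing both sides by -144: (y + 8)²/9 - (x + 10)²/16 = 1
Hyperbola, center (-10, -8), transverse axis vertical; a² = 9, b² = 16.
c² = a² + b² = 9 + 16 = 25, so c = 5.
Foci lie on the vertical axis through the center: (h, k ± c).

(-10, -13) and (-10, -3)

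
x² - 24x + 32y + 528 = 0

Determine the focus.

Only x is squared. Complete the square in x: (x - 12)² = -32(y + 12).
Vertex (12, -12); 4p = -32 so p = -8. Opens down.
Focus is p units from the vertex along the axis: (h, k + p).

(12, -20)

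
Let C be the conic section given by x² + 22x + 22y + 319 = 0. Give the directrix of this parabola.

y = -7/2

Only x is squared. Complete the square in x: (x + 11)² = -22(y + 9).
Vertex (-11, -9); 4p = -22 so p = -11/2. Opens down.
Directrix is the horizontal line y = k − p = -9 − (-11/2) = -7/2.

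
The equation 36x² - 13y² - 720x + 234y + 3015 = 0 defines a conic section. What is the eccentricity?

e = 7/6

Collect terms: 36(x² - 20x) -13(y² - 18y) = -3015
Completing the square gives 36(x - 10)² -13(y - 9)² = -3015 + 3600 - 1053 = -468.
Divide through by -468 to get (y - 9)²/36 - (x - 10)²/13 = 1.
Hyperbola, center (10, 9), transverse axis vertical; a² = 36, b² = 13.
c² = a² + b² = 49, so c = 7.
e = c/a = 7/6.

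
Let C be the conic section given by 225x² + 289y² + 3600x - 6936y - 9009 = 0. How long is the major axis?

Group: 225(x² + 16x) + 289(y² - 24y) = 9009
Complete the square: 225(x + 8)² + 289(y - 12)² = 9009 + 14400 + 41616 = 65025
Divide through by 65025 to get (x + 8)²/289 + (y - 12)²/225 = 1.
Ellipse, center (-8, 12), major axis horizontal; a² = 289, b² = 225.
a² = 289 so a = 17; the major axis has length 2a = 34.

34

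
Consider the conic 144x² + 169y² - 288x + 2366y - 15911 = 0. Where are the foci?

Group: 144(x² - 2x) + 169(y² + 14y) = 15911
144(x - 1)² + 169(y + 7)² = 15911 + 144 + 8281 = 24336
Divide by 24336: (x - 1)²/169 + (y + 7)²/144 = 1
Ellipse, center (1, -7), major axis horizontal; a² = 169, b² = 144.
c² = a² - b² = 169 - 144 = 25, so c = 5.
Foci lie on the horizontal axis through the center: (h ± c, k).

(-4, -7) and (6, -7)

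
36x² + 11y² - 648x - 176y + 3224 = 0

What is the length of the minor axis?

Rearranging, 36(x² - 18x) + 11(y² - 16y) = -3224.
Complete the square: 36(x - 9)² + 11(y - 8)² = -3224 + 2916 + 704 = 396
Dividing both sides by 396: (x - 9)²/11 + (y - 8)²/36 = 1
Ellipse, center (9, 8), major axis vertical; a² = 36, b² = 11.
b² = 11 so b = √11; the minor axis has length 2b = 2√11.

2√11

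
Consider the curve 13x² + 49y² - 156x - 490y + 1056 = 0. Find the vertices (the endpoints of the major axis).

Group the x- and y-terms: 13(x² - 12x) + 49(y² - 10y) = -1056
Complete the square: 13(x - 6)² + 49(y - 5)² = -1056 + 468 + 1225 = 637
Divide through by 637 to get (x - 6)²/49 + (y - 5)²/13 = 1.
Ellipse, center (6, 5), major axis horizontal; a² = 49, b² = 13.
a = 7. Vertices at (h ± a, k).

(-1, 5) and (13, 5)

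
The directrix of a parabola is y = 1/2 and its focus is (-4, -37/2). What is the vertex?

The vertex is the midpoint between the focus and the directrix along the axis of symmetry.
Axis is vertical (directrix is horizontal). Vertex y-coordinate = (-37/2 + 1/2)/2 = -9; x-coordinate = -4.

(-4, -9)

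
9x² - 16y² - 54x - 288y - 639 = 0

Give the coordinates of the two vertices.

9(x² - 6x) -16(y² + 18y) = 639
Complete the square: 9(x - 3)² -16(y + 9)² = 639 + 81 - 1296 = -576
Divide by -576: (y + 9)²/36 - (x - 3)²/64 = 1
Hyperbola, center (3, -9), transverse axis vertical; a² = 36, b² = 64.
a = 6. Vertices at (h, k ± a).

(3, -15) and (3, -3)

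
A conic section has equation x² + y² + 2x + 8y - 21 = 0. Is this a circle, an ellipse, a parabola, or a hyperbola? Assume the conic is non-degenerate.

circle

No xy term. Coefficients of x² and y² are A = 1, C = 1.
A = C (same sign) ⇒ circle.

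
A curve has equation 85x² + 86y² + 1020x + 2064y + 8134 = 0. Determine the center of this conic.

85(x² + 12x) + 86(y² + 24y) = -8134
Complete the square in x and y: 85(x + 6)² + 86(y + 12)² = -8134 + 3060 + 12384 = 7310
Dividing both sides by 7310: (x + 6)²/86 + (y + 12)²/85 = 1
Ellipse with center (-6, -12).

(-6, -12)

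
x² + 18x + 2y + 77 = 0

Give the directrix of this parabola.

y = 5/2

Only x is squared. Complete the square in x: (x + 9)² = -2(y - 2).
Vertex (-9, 2); 4p = -2 so p = -1/2. Opens down.
Directrix is the horizontal line y = k − p = 2 − (-1/2) = 5/2.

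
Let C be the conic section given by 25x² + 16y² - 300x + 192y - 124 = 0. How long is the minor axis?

16

Collect terms: 25(x² - 12x) + 16(y² + 12y) = 124
Complete the square in x and y: 25(x - 6)² + 16(y + 6)² = 124 + 900 + 576 = 1600
Divide by 1600: (x - 6)²/64 + (y + 6)²/100 = 1
Ellipse, center (6, -6), major axis vertical; a² = 100, b² = 64.
b² = 64 so b = 8; the minor axis has length 2b = 16.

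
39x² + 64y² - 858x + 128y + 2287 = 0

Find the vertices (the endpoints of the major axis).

Collect terms: 39(x² - 22x) + 64(y² + 2y) = -2287
39(x - 11)² + 64(y + 1)² = -2287 + 4719 + 64 = 2496
Divide through by 2496 to get (x - 11)²/64 + (y + 1)²/39 = 1.
Ellipse, center (11, -1), major axis horizontal; a² = 64, b² = 39.
a = 8. Vertices at (h ± a, k).

(3, -1) and (19, -1)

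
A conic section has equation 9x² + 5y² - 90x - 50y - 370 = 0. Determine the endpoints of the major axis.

Group: 9(x² - 10x) + 5(y² - 10y) = 370
Completing the square gives 9(x - 5)² + 5(y - 5)² = 370 + 225 + 125 = 720.
Dividing both sides by 720: (x - 5)²/80 + (y - 5)²/144 = 1
Ellipse, center (5, 5), major axis vertical; a² = 144, b² = 80.
a = 12. Vertices at (h, k ± a).

(5, -7) and (5, 17)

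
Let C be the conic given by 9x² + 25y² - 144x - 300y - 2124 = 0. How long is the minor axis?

24

Group the x- and y-terms: 9(x² - 16x) + 25(y² - 12y) = 2124
Complete the square: 9(x - 8)² + 25(y - 6)² = 2124 + 576 + 900 = 3600
Divide by 3600: (x - 8)²/400 + (y - 6)²/144 = 1
Ellipse, center (8, 6), major axis horizontal; a² = 400, b² = 144.
b² = 144 so b = 12; the minor axis has length 2b = 24.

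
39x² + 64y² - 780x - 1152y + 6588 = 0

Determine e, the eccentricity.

Group the x- and y-terms: 39(x² - 20x) + 64(y² - 18y) = -6588
Completing the square gives 39(x - 10)² + 64(y - 9)² = -6588 + 3900 + 5184 = 2496.
Divide through by 2496 to get (x - 10)²/64 + (y - 9)²/39 = 1.
Ellipse, center (10, 9), major axis horizontal; a² = 64, b² = 39.
c² = a² - b² = 25, so c = 5.
e = c/a = 5/8.

e = 5/8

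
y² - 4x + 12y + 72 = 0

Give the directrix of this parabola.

x = 8

Only y is squared. Complete the square in y: (y + 6)² = 4(x - 9).
Vertex (9, -6); 4p = 4 so p = 1. Opens right.
Directrix is the vertical line x = h − p = 9 − (1) = 8.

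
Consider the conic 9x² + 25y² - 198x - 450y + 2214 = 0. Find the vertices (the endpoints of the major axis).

(1, 9) and (21, 9)

Collect terms: 9(x² - 22x) + 25(y² - 18y) = -2214
Complete the square in x and y: 9(x - 11)² + 25(y - 9)² = -2214 + 1089 + 2025 = 900
Divide by 900: (x - 11)²/100 + (y - 9)²/36 = 1
Ellipse, center (11, 9), major axis horizontal; a² = 100, b² = 36.
a = 10. Vertices at (h ± a, k).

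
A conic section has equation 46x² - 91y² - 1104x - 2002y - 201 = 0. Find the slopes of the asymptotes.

Collect terms: 46(x² - 24x) -91(y² + 22y) = 201
Completing the square gives 46(x - 12)² -91(y + 11)² = 201 + 6624 - 11011 = -4186.
Divide through by -4186 to get (y + 11)²/46 - (x - 12)²/91 = 1.
Hyperbola, center (12, -11), transverse axis vertical; a² = 46, b² = 91.
For a vertical hyperbola the asymptotes have slope ±a/b.
Here that is ±√46/√91 = ±√4186/91.

√4186/91 and -√4186/91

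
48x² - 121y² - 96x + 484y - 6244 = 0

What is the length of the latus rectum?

96/11

Group the x- and y-terms: 48(x² - 2x) -121(y² - 4y) = 6244
48(x - 1)² -121(y - 2)² = 6244 + 48 - 484 = 5808
Dividing both sides by 5808: (x - 1)²/121 - (y - 2)²/48 = 1
Hyperbola, center (1, 2), transverse axis horizontal; a² = 121, b² = 48.
Latus rectum length = 2b²/a = 2·48/11 = 96/11.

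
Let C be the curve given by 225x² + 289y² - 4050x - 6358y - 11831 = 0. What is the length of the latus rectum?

Collect terms: 225(x² - 18x) + 289(y² - 22y) = 11831
Complete the square: 225(x - 9)² + 289(y - 11)² = 11831 + 18225 + 34969 = 65025
Divide by 65025: (x - 9)²/289 + (y - 11)²/225 = 1
Ellipse, center (9, 11), major axis horizontal; a² = 289, b² = 225.
Latus rectum length = 2b²/a = 2·225/17 = 450/17.

450/17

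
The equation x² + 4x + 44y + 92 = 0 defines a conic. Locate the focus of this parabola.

Only x is squared. Complete the square in x: (x + 2)² = -44(y + 2).
Vertex (-2, -2); 4p = -44 so p = -11. Opens down.
Focus is p units from the vertex along the axis: (h, k + p).

(-2, -13)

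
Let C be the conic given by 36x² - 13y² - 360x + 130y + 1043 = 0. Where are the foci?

Group the x- and y-terms: 36(x² - 10x) -13(y² - 10y) = -1043
Complete the square: 36(x - 5)² -13(y - 5)² = -1043 + 900 - 325 = -468
Divide through by -468 to get (y - 5)²/36 - (x - 5)²/13 = 1.
Hyperbola, center (5, 5), transverse axis vertical; a² = 36, b² = 13.
c² = a² + b² = 36 + 13 = 49, so c = 7.
Foci lie on the vertical axis through the center: (h, k ± c).

(5, -2) and (5, 12)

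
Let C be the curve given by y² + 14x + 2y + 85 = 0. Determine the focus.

(-19/2, -1)

Only y is squared. Complete the square in y: (y + 1)² = -14(x + 6).
Vertex (-6, -1); 4p = -14 so p = -7/2. Opens left.
Focus is p units from the vertex along the axis: (h + p, k).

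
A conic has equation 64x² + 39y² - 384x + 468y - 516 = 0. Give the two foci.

(3, -11) and (3, -1)

64(x² - 6x) + 39(y² + 12y) = 516
Complete the square: 64(x - 3)² + 39(y + 6)² = 516 + 576 + 1404 = 2496
Divide through by 2496 to get (x - 3)²/39 + (y + 6)²/64 = 1.
Ellipse, center (3, -6), major axis vertical; a² = 64, b² = 39.
c² = a² - b² = 64 - 39 = 25, so c = 5.
Foci lie on the vertical axis through the center: (h, k ± c).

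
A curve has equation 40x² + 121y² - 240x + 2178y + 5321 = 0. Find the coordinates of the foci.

Group the x- and y-terms: 40(x² - 6x) + 121(y² + 18y) = -5321
Complete the square: 40(x - 3)² + 121(y + 9)² = -5321 + 360 + 9801 = 4840
Divide through by 4840 to get (x - 3)²/121 + (y + 9)²/40 = 1.
Ellipse, center (3, -9), major axis horizontal; a² = 121, b² = 40.
c² = a² - b² = 121 - 40 = 81, so c = 9.
Foci lie on the horizontal axis through the center: (h ± c, k).

(-6, -9) and (12, -9)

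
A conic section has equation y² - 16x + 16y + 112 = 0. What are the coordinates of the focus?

Only y is squared. Complete the square in y: (y + 8)² = 16(x - 3).
Vertex (3, -8); 4p = 16 so p = 4. Opens right.
Focus is p units from the vertex along the axis: (h + p, k).

(7, -8)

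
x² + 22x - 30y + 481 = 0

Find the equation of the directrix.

Only x is squared. Complete the square in x: (x + 11)² = 30(y - 12).
Vertex (-11, 12); 4p = 30 so p = 15/2. Opens up.
Directrix is the horizontal line y = k − p = 12 − (15/2) = 9/2.

y = 9/2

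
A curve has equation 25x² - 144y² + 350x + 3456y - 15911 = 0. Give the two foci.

(-7, -1) and (-7, 25)

Group the x- and y-terms: 25(x² + 14x) -144(y² - 24y) = 15911
Complete the square in x and y: 25(x + 7)² -144(y - 12)² = 15911 + 1225 - 20736 = -3600
Dividing both sides by -3600: (y - 12)²/25 - (x + 7)²/144 = 1
Hyperbola, center (-7, 12), transverse axis vertical; a² = 25, b² = 144.
c² = a² + b² = 25 + 144 = 169, so c = 13.
Foci lie on the vertical axis through the center: (h, k ± c).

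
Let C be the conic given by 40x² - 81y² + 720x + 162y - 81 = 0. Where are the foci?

(-20, 1) and (2, 1)

Group: 40(x² + 18x) -81(y² - 2y) = 81
Complete the square in x and y: 40(x + 9)² -81(y - 1)² = 81 + 3240 - 81 = 3240
Dividing both sides by 3240: (x + 9)²/81 - (y - 1)²/40 = 1
Hyperbola, center (-9, 1), transverse axis horizontal; a² = 81, b² = 40.
c² = a² + b² = 81 + 40 = 121, so c = 11.
Foci lie on the horizontal axis through the center: (h ± c, k).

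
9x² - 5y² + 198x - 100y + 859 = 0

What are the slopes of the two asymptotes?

9(x² + 22x) -5(y² + 20y) = -859
9(x + 11)² -5(y + 10)² = -859 + 1089 - 500 = -270
Dividing both sides by -270: (y + 10)²/54 - (x + 11)²/30 = 1
Hyperbola, center (-11, -10), transverse axis vertical; a² = 54, b² = 30.
For a vertical hyperbola the asymptotes have slope ±a/b.
Here that is ±3√6/√30 = ±3√5/5.

3√5/5 and -3√5/5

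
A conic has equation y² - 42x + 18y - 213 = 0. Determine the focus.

(7/2, -9)

Only y is squared. Complete the square in y: (y + 9)² = 42(x + 7).
Vertex (-7, -9); 4p = 42 so p = 21/2. Opens right.
Focus is p units from the vertex along the axis: (h + p, k).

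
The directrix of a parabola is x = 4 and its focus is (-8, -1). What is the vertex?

(-2, -1)

The vertex is the midpoint between the focus and the directrix along the axis of symmetry.
Axis is horizontal (directrix is vertical). Vertex x-coordinate = (-8 + 4)/2 = -2; y-coordinate = -1.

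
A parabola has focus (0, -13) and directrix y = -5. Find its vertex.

The vertex is the midpoint between the focus and the directrix along the axis of symmetry.
Axis is vertical (directrix is horizontal). Vertex y-coordinate = (-13 + (-5))/2 = -9; x-coordinate = 0.

(0, -9)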